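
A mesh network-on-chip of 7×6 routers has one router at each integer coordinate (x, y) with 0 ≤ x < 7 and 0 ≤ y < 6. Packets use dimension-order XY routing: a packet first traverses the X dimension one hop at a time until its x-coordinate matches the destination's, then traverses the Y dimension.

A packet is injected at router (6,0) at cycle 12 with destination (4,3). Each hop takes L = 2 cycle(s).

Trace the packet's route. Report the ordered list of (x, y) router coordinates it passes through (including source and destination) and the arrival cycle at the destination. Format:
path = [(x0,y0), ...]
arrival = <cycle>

path = [(6,0), (5,0), (4,0), (4,1), (4,2), (4,3)]
arrival = 22

#0 — 6,0 | c12
#1 — 5,0 | c14 | W
#2 — 4,0 | c16 | W
#3 — 4,1 | c18 | N
#4 — 4,2 | c20 | N
#5 — 4,3 | c22 | N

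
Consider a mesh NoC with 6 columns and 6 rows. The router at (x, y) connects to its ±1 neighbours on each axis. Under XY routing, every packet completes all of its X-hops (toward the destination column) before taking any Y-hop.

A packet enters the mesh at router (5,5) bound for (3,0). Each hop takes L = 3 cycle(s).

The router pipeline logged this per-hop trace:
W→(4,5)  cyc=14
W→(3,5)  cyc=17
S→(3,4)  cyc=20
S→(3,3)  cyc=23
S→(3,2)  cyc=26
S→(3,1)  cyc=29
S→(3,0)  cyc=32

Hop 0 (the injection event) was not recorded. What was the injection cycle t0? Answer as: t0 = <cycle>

cyc[1] = 14 and cyc[k] = t0 + k·L for every k.
Subtract one hop: t0 = 14 − 3 = 11.

t0 = 11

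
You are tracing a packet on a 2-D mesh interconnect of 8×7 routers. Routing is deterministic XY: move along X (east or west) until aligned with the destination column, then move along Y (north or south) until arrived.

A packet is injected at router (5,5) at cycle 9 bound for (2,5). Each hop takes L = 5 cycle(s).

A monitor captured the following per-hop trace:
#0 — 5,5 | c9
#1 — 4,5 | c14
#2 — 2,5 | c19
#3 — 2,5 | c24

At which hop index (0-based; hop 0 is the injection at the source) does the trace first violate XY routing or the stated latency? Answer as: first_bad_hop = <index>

hop 1: step (-1,+0), +5 cyc — ok
hop 2: step (-2,+0), +5 cyc — BAD: non-unit step

first_bad_hop = 2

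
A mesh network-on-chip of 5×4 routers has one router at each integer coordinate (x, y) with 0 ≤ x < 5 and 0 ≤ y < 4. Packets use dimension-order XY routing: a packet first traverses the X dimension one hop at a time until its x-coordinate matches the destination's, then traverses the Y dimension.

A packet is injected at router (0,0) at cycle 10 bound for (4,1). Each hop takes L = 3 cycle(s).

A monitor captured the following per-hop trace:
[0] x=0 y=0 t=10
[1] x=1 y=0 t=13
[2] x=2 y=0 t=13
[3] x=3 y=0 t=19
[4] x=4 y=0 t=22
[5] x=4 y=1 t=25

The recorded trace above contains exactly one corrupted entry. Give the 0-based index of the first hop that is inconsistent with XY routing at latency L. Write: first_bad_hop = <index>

[1] (+1,+0) / 3c ⇒ ok
[2] (+1,+0) / 0c ⇒ BAD: Δcyc=0≠L

first_bad_hop = 2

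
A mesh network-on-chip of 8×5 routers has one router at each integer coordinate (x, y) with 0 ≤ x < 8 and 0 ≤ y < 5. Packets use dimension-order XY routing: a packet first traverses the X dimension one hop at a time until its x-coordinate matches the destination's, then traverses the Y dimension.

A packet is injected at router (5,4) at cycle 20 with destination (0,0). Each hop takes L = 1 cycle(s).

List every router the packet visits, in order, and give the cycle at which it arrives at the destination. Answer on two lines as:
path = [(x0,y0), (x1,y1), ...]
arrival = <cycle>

#0 — 5,4 | c20
#1 — 4,4 | c21 | W
#2 — 3,4 | c22 | W
#3 — 2,4 | c23 | W
#4 — 1,4 | c24 | W
#5 — 0,4 | c25 | W
#6 — 0,3 | c26 | S
#7 — 0,2 | c27 | S
#8 — 0,1 | c28 | S
#9 — 0,0 | c29 | S

path = [(5,4), (4,4), (3,4), (2,4), (1,4), (0,4), (0,3), (0,2), (0,1), (0,0)]
arrival = 29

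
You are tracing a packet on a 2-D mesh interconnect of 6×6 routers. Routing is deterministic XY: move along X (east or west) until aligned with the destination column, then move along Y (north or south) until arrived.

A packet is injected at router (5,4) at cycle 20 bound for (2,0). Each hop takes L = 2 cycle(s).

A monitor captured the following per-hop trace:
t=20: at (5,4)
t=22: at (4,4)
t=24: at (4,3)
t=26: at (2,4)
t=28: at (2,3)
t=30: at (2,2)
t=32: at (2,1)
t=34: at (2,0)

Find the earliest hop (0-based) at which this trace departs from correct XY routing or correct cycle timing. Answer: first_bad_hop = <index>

[1] (-1,+0) / 2c ⇒ ok
[2] (+0,-1) / 2c ⇒ BAD: Y-move but x=4≠2

first_bad_hop = 2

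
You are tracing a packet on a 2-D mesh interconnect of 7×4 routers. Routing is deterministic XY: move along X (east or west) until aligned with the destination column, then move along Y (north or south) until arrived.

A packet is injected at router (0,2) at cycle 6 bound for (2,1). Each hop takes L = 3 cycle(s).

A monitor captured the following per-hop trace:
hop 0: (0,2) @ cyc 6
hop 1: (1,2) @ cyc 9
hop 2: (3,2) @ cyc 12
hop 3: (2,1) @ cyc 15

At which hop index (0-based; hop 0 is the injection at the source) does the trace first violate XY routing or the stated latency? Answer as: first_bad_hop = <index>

hop 1: step (+1,+0), +3 cyc — ok
hop 2: step (+2,+0), +3 cyc — BAD: non-unit step

first_bad_hop = 2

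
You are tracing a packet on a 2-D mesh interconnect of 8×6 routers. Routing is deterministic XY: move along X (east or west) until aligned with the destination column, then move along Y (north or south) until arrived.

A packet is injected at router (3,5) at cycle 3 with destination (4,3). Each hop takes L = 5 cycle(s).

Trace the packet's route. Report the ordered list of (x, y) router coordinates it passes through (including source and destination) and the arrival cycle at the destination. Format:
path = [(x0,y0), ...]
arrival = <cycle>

path = [(3,5), (4,5), (4,4), (4,3)]
arrival = 18

[0] x=3 y=5 t=3
[1] x=4 y=5 t=8 →E
[2] x=4 y=4 t=13 →S
[3] x=4 y=3 t=18 →S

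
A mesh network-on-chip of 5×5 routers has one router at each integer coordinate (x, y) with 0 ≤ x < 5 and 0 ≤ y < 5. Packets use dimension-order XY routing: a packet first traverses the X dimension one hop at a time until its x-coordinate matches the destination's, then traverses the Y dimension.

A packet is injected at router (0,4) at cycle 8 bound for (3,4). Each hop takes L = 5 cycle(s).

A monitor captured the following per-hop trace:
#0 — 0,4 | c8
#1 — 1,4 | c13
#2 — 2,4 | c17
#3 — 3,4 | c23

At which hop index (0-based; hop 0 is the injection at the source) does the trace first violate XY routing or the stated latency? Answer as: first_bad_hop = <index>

hop 1: step (+1,+0), +5 cyc — ok
hop 2: step (+1,+0), +4 cyc — BAD: Δcyc=4≠L

first_bad_hop = 2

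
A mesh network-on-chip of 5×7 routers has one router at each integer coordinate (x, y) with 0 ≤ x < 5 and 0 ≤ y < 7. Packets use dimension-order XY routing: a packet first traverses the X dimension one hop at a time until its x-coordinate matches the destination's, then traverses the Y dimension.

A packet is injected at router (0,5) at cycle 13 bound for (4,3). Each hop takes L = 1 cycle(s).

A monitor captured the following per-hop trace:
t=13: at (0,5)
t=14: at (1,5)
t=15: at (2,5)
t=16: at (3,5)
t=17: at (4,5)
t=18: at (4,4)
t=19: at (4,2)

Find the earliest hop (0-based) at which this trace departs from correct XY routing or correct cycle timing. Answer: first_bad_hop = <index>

check 1→ d=(1,0) cyc+1: ok
check 2→ d=(1,0) cyc+1: ok
check 3→ d=(1,0) cyc+1: ok
check 4→ d=(1,0) cyc+1: ok
check 5→ d=(0,-1) cyc+1: ok
check 6→ d=(0,-2) cyc+1: BAD: non-unit step

first_bad_hop = 6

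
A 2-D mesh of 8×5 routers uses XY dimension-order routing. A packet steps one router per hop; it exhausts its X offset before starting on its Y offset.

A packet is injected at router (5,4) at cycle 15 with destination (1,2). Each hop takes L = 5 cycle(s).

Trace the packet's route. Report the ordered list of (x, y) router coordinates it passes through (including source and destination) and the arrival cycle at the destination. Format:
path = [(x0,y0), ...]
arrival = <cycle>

path = [(5,4), (4,4), (3,4), (2,4), (1,4), (1,3), (1,2)]
arrival = 45

t=15: at (5,4)
t=20: at (4,4) after W
t=25: at (3,4) after W
t=30: at (2,4) after W
t=35: at (1,4) after W
t=40: at (1,3) after S
t=45: at (1,2) after S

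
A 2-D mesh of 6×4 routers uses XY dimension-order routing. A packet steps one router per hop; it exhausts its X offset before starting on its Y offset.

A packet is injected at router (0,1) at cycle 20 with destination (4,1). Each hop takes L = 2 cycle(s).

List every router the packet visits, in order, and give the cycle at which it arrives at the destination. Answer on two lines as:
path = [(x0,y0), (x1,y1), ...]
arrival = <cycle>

path = [(0,1), (1,1), (2,1), (3,1), (4,1)]
arrival = 28

t=20: at (0,1)
t=22: at (1,1) after E
t=24: at (2,1) after E
t=26: at (3,1) after E
t=28: at (4,1) after E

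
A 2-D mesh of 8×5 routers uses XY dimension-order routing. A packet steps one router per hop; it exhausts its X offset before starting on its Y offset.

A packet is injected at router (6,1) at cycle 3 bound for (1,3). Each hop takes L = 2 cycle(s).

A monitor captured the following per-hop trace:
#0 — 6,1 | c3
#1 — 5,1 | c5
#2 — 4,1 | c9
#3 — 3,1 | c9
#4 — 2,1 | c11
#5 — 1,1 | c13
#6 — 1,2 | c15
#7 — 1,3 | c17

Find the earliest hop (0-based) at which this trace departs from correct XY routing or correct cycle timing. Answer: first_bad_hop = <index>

first_bad_hop = 2

hop 1: step (-1,+0), +2 cyc — ok
hop 2: step (-1,+0), +4 cyc — BAD: Δcyc=4≠L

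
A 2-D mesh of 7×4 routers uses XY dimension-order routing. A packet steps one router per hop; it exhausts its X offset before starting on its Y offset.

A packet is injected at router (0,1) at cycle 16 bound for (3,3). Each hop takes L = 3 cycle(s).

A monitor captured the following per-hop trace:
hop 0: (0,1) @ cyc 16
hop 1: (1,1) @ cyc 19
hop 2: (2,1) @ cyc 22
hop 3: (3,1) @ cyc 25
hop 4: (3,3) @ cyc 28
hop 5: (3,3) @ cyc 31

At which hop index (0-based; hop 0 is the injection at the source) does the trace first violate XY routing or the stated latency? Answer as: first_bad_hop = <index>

first_bad_hop = 4

hop 1: step (+1,+0), +3 cyc — ok
hop 2: step (+1,+0), +3 cyc — ok
hop 3: step (+1,+0), +3 cyc — ok
hop 4: step (+0,+2), +3 cyc — BAD: non-unit step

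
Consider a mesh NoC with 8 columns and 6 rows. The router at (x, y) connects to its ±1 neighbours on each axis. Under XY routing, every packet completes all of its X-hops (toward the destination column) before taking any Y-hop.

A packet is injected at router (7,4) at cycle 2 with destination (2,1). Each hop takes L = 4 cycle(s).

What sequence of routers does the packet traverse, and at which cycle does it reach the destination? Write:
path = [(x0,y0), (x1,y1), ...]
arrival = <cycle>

path = [(7,4), (6,4), (5,4), (4,4), (3,4), (2,4), (2,3), (2,2), (2,1)]
arrival = 34

[0] x=7 y=4 t=2
[1] x=6 y=4 t=6 →W
[2] x=5 y=4 t=10 →W
[3] x=4 y=4 t=14 →W
[4] x=3 y=4 t=18 →W
[5] x=2 y=4 t=22 →W
[6] x=2 y=3 t=26 →S
[7] x=2 y=2 t=30 →S
[8] x=2 y=1 t=34 →S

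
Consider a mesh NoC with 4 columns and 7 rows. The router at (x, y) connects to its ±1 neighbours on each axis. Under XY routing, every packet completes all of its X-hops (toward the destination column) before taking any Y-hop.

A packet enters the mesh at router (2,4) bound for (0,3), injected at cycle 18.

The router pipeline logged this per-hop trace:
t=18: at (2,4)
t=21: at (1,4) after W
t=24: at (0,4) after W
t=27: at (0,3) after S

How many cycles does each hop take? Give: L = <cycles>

L = 3

Δcyc across hop 0→1: 21 − 18 = 3.
One hop costs L cycles, so L = 3.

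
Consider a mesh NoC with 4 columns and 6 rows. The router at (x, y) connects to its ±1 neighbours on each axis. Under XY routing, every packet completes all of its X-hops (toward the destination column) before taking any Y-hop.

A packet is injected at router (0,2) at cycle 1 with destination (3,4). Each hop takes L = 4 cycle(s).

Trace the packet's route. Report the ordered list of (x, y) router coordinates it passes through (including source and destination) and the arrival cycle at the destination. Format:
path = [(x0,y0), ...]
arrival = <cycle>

hop 0: (0,2) @ cyc 1
hop 1: (1,2) @ cyc 5  [E]
hop 2: (2,2) @ cyc 9  [E]
hop 3: (3,2) @ cyc 13  [E]
hop 4: (3,3) @ cyc 17  [N]
hop 5: (3,4) @ cyc 21  [N]

path = [(0,2), (1,2), (2,2), (3,2), (3,3), (3,4)]
arrival = 21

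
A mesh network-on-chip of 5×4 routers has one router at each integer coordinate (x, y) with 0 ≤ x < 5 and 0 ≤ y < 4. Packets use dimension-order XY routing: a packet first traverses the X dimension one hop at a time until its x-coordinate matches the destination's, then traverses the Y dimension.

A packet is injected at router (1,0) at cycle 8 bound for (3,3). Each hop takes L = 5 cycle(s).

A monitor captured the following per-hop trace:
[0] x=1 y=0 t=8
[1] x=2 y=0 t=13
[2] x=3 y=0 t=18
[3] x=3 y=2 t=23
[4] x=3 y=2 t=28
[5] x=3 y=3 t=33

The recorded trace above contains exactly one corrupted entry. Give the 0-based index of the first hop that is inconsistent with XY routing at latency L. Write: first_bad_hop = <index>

[1] (+1,+0) / 5c ⇒ ok
[2] (+1,+0) / 5c ⇒ ok
[3] (+0,+2) / 5c ⇒ BAD: non-unit step

first_bad_hop = 3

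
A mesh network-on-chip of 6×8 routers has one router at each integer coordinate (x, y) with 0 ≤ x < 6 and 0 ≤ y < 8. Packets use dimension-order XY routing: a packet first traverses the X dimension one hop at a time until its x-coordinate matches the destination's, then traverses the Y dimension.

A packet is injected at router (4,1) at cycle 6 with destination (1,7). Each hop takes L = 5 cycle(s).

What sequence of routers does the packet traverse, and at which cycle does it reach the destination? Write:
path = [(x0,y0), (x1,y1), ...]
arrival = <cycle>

#0 — 4,1 | c6
#1 — 3,1 | c11 | W
#2 — 2,1 | c16 | W
#3 — 1,1 | c21 | W
#4 — 1,2 | c26 | N
#5 — 1,3 | c31 | N
#6 — 1,4 | c36 | N
#7 — 1,5 | c41 | N
#8 — 1,6 | c46 | N
#9 — 1,7 | c51 | N

path = [(4,1), (3,1), (2,1), (1,1), (1,2), (1,3), (1,4), (1,5), (1,6), (1,7)]
arrival = 51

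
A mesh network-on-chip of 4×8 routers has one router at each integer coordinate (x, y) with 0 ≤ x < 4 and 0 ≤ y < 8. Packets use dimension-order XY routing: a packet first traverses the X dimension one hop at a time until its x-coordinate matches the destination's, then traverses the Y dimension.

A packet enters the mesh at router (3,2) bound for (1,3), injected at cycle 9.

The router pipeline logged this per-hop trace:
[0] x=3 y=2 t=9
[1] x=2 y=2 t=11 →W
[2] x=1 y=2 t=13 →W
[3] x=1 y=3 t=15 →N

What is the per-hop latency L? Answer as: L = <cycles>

Between hops 0 and 1 the cycle counter advances 11 − 9 = 2.
Per-hop latency L = Δcyc = 2.

L = 2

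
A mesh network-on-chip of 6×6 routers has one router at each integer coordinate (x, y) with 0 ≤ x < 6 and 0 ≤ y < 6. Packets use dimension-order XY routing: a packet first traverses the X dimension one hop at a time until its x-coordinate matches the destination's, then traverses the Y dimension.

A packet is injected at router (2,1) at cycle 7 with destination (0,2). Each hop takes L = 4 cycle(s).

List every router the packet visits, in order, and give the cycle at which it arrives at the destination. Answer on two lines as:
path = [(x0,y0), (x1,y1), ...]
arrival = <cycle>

hop 0: (2,1) @ cyc 7
hop 1: (1,1) @ cyc 11  [W]
hop 2: (0,1) @ cyc 15  [W]
hop 3: (0,2) @ cyc 19  [N]

path = [(2,1), (1,1), (0,1), (0,2)]
arrival = 19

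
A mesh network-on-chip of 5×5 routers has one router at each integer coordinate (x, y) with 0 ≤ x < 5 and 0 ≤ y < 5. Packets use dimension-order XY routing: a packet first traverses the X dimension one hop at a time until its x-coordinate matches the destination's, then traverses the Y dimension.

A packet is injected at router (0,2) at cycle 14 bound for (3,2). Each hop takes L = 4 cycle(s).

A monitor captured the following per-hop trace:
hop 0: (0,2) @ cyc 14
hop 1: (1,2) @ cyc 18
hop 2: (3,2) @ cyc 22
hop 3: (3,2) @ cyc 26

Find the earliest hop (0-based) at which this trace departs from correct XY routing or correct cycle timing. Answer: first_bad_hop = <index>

  1: Δx=+1 Δy=+0 Δt=4 [ok]
  2: Δx=+2 Δy=+0 Δt=4 [BAD: non-unit step]

first_bad_hop = 2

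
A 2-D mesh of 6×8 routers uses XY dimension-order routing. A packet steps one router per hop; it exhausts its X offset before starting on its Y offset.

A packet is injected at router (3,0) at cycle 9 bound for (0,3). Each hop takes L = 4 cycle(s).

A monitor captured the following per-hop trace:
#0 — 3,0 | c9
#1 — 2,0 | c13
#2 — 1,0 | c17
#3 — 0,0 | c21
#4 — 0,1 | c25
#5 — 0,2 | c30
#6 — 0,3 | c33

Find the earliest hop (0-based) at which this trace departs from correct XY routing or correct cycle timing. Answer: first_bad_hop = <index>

[1] (-1,+0) / 4c ⇒ ok
[2] (-1,+0) / 4c ⇒ ok
[3] (-1,+0) / 4c ⇒ ok
[4] (+0,+1) / 4c ⇒ ok
[5] (+0,+1) / 5c ⇒ BAD: Δcyc=5≠L

first_bad_hop = 5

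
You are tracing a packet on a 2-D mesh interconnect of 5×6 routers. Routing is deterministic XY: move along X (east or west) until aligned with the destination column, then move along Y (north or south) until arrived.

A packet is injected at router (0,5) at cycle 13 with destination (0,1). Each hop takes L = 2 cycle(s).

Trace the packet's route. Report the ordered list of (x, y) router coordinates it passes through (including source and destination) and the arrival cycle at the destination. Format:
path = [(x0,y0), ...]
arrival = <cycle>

path = [(0,5), (0,4), (0,3), (0,2), (0,1)]
arrival = 21

#0 — 0,5 | c13
#1 — 0,4 | c15 | S
#2 — 0,3 | c17 | S
#3 — 0,2 | c19 | S
#4 — 0,1 | c21 | S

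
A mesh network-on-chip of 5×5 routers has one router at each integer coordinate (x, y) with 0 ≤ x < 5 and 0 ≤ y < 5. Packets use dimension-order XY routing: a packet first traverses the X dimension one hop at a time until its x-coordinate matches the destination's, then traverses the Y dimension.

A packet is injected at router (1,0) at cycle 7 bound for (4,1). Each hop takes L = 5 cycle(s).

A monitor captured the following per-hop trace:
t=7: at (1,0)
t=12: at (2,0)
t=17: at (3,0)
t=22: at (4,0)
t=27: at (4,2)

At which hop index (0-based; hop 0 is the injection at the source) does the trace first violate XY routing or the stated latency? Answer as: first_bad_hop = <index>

  1: Δx=+1 Δy=+0 Δt=5 [ok]
  2: Δx=+1 Δy=+0 Δt=5 [ok]
  3: Δx=+1 Δy=+0 Δt=5 [ok]
  4: Δx=+0 Δy=+2 Δt=5 [BAD: non-unit step]

first_bad_hop = 4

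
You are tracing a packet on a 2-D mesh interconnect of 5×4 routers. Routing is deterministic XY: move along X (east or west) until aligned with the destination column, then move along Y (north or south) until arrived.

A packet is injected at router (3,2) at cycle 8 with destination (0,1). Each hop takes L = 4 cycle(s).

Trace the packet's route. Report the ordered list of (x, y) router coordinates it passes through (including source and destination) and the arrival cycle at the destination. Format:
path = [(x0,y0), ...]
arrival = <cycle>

path = [(3,2), (2,2), (1,2), (0,2), (0,1)]
arrival = 24

  0. router=(3,2) cycle=8 (inject)
  1. router=(2,2) cycle=12 dir=W
  2. router=(1,2) cycle=16 dir=W
  3. router=(0,2) cycle=20 dir=W
  4. router=(0,1) cycle=24 dir=S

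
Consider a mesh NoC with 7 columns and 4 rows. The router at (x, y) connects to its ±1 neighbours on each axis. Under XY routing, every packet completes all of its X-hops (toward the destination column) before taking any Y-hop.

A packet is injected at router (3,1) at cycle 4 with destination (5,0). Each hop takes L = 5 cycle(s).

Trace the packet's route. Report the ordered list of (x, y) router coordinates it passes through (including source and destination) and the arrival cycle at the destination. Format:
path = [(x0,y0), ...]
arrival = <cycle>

src (3,1)  cyc=4
E→(4,1)  cyc=9
E→(5,1)  cyc=14
S→(5,0)  cyc=19

path = [(3,1), (4,1), (5,1), (5,0)]
arrival = 19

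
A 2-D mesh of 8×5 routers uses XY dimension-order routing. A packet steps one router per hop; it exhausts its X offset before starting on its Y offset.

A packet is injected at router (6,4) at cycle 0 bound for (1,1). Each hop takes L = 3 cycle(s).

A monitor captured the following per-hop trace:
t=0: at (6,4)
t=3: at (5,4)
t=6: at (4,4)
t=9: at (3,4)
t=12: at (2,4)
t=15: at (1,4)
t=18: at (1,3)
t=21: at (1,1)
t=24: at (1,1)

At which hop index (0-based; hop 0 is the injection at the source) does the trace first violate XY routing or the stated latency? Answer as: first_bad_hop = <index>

first_bad_hop = 7

[1] (-1,+0) / 3c ⇒ ok
[2] (-1,+0) / 3c ⇒ ok
[3] (-1,+0) / 3c ⇒ ok
[4] (-1,+0) / 3c ⇒ ok
[5] (-1,+0) / 3c ⇒ ok
[6] (+0,-1) / 3c ⇒ ok
[7] (+0,-2) / 3c ⇒ BAD: non-unit step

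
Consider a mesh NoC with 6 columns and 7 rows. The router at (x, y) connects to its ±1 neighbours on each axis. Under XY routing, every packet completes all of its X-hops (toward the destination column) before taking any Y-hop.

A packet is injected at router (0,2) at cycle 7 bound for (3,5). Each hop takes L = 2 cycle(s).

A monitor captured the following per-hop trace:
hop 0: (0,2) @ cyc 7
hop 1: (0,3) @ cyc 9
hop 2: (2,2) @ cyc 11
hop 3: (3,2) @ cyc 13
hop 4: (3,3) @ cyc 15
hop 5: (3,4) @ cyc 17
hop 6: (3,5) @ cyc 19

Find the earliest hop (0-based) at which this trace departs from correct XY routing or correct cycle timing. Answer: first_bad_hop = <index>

first_bad_hop = 1

[1] (+0,+1) / 2c ⇒ BAD: Y-move but x=0≠3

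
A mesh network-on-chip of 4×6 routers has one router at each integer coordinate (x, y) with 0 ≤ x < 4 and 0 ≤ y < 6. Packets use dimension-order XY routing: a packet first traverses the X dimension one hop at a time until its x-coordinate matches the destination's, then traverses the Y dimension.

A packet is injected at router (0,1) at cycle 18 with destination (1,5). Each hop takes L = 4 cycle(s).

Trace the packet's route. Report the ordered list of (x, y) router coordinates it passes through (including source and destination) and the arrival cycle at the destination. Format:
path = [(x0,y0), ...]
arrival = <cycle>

[0] x=0 y=1 t=18
[1] x=1 y=1 t=22 →E
[2] x=1 y=2 t=26 →N
[3] x=1 y=3 t=30 →N
[4] x=1 y=4 t=34 →N
[5] x=1 y=5 t=38 →N

path = [(0,1), (1,1), (1,2), (1,3), (1,4), (1,5)]
arrival = 38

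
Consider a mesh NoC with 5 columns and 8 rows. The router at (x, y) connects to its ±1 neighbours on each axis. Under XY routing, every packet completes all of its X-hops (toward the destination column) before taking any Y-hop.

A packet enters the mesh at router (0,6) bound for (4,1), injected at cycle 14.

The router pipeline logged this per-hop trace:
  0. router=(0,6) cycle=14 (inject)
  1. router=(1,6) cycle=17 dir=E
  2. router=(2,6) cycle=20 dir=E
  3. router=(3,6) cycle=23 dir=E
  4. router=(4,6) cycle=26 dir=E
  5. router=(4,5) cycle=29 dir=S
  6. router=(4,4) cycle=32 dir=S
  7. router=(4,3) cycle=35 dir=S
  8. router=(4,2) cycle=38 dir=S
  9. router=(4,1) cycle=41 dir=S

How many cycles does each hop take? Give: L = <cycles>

L = 3

cyc[1] − cyc[0] = 17 − 14 = 3.
One hop costs L cycles, so L = 3.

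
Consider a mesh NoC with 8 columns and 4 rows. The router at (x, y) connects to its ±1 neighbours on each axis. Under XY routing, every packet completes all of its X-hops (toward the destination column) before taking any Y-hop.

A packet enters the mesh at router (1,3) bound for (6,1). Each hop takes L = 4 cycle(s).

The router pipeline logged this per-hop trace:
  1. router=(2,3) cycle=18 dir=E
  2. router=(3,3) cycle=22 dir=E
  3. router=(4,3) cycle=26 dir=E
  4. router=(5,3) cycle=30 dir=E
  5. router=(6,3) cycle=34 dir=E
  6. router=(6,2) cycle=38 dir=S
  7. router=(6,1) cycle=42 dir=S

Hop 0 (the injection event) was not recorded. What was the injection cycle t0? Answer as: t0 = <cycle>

t0 = 14

cyc[1] = 18 and cyc[k] = t0 + k·L for every k.
So t0 = 18 − 1·4 = 14.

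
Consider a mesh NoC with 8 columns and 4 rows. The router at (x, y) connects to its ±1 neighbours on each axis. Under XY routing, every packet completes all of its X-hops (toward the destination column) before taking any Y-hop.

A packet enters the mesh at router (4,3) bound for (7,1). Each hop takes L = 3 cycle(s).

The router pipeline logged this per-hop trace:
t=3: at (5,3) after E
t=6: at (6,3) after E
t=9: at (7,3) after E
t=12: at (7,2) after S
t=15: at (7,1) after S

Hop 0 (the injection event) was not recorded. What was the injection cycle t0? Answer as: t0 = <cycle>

t0 = 0

cyc[1] = 3 and cyc[k] = t0 + k·L for every k.
Therefore t0 = 3 − L = 0.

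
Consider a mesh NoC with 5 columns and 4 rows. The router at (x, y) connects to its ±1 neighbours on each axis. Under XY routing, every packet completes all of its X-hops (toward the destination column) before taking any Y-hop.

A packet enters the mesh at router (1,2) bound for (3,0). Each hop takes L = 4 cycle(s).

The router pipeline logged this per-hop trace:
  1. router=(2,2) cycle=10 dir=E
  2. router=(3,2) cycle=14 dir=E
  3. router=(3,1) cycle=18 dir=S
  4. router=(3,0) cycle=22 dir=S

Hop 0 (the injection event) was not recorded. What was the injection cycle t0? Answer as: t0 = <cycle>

cyc[1] = 10 and cyc[k] = t0 + k·L for every k.
Subtract one hop: t0 = 10 − 4 = 6.

t0 = 6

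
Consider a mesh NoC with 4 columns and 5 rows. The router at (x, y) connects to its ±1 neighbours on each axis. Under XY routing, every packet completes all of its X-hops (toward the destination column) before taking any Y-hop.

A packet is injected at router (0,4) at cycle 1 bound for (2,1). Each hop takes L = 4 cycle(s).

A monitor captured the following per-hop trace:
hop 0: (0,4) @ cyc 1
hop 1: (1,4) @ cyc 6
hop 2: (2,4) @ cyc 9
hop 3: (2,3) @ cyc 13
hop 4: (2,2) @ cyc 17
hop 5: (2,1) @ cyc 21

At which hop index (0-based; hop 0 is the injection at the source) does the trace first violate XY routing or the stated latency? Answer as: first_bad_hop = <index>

first_bad_hop = 1

  1: Δx=+1 Δy=+0 Δt=5 [BAD: Δcyc=5≠L]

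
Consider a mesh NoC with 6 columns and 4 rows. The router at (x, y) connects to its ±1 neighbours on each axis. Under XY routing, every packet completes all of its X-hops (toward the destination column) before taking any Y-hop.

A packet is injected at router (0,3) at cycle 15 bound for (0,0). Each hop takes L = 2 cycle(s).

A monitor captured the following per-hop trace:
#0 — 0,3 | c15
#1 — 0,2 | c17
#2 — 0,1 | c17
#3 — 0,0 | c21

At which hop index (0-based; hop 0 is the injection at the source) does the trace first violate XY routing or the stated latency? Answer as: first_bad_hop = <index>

[1] (+0,-1) / 2c ⇒ ok
[2] (+0,-1) / 0c ⇒ BAD: Δcyc=0≠L

first_bad_hop = 2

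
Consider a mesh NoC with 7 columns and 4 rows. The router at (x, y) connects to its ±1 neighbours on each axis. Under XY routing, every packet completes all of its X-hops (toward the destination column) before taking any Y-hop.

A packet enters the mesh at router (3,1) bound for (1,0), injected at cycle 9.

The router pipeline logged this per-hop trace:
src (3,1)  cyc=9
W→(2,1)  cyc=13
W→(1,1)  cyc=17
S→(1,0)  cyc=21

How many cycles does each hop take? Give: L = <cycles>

L = 4

Δcyc across hop 0→1: 13 − 9 = 4.
That increment is L by definition: L = 4.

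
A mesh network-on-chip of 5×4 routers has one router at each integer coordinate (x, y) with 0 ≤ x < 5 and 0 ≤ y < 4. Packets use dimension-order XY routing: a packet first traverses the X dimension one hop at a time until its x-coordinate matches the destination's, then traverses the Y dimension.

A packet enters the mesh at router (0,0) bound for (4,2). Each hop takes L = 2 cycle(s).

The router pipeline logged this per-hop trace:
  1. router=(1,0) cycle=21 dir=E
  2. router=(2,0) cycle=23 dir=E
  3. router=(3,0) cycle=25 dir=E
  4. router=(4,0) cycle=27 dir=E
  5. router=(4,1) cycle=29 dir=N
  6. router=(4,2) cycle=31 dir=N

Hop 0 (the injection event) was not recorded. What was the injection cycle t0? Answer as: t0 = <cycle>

At hop 1 the cycle is 21; in general cyc_k = t0 + kL.
t0 = cyc[1] − L = 21 − 2 = 19.

t0 = 19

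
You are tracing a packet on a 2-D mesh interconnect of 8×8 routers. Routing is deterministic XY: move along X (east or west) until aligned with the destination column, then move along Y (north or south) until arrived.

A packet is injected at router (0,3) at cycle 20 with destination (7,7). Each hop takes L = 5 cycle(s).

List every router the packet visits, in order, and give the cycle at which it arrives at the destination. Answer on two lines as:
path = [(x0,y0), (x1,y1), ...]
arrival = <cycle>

  0. router=(0,3) cycle=20 (inject)
  1. router=(1,3) cycle=25 dir=E
  2. router=(2,3) cycle=30 dir=E
  3. router=(3,3) cycle=35 dir=E
  4. router=(4,3) cycle=40 dir=E
  5. router=(5,3) cycle=45 dir=E
  6. router=(6,3) cycle=50 dir=E
  7. router=(7,3) cycle=55 dir=E
  8. router=(7,4) cycle=60 dir=N
  9. router=(7,5) cycle=65 dir=N
  10. router=(7,6) cycle=70 dir=N
  11. router=(7,7) cycle=75 dir=N

path = [(0,3), (1,3), (2,3), (3,3), (4,3), (5,3), (6,3), (7,3), (7,4), (7,5), (7,6), (7,7)]
arrival = 75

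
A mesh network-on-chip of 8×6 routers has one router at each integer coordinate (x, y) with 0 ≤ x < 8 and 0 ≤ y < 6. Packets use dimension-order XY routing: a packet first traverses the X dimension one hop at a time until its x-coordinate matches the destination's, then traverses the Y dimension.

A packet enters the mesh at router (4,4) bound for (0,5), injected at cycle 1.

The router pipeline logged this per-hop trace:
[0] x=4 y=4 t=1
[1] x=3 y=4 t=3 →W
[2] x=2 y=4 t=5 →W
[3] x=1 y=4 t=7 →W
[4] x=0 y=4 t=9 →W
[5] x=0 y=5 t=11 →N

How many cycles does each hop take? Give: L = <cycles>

cyc[1] − cyc[0] = 3 − 1 = 2.
That increment is L by definition: L = 2.

L = 2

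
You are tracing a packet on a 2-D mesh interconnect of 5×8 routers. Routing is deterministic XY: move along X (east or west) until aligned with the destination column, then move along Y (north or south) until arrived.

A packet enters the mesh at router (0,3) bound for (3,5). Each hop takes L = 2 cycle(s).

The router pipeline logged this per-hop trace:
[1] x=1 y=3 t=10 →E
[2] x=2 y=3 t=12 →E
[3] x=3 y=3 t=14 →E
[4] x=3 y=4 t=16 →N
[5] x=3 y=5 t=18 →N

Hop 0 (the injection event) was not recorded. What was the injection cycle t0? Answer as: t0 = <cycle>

The first recorded entry is hop 1 at cycle 10.
Therefore t0 = 10 − L = 8.

t0 = 8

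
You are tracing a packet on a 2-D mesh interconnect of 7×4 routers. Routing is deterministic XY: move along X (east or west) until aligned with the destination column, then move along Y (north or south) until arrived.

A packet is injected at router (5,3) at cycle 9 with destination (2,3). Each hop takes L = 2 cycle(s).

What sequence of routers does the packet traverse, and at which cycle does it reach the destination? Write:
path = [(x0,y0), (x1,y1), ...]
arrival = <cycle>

  0. router=(5,3) cycle=9 (inject)
  1. router=(4,3) cycle=11 dir=W
  2. router=(3,3) cycle=13 dir=W
  3. router=(2,3) cycle=15 dir=W

path = [(5,3), (4,3), (3,3), (2,3)]
arrival = 15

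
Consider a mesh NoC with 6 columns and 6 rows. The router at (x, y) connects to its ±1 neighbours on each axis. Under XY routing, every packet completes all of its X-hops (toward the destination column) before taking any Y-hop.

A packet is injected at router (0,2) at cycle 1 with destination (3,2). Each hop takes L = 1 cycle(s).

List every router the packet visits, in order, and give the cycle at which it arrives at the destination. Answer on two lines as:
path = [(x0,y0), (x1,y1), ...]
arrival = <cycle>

#0 — 0,2 | c1
#1 — 1,2 | c2 | E
#2 — 2,2 | c3 | E
#3 — 3,2 | c4 | E

path = [(0,2), (1,2), (2,2), (3,2)]
arrival = 4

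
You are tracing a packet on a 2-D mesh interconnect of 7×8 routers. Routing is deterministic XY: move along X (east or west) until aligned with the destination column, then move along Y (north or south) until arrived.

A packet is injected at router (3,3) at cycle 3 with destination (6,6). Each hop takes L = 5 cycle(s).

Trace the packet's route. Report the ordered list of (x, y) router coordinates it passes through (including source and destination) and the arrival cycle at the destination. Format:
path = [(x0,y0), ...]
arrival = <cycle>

path = [(3,3), (4,3), (5,3), (6,3), (6,4), (6,5), (6,6)]
arrival = 33

hop 0: (3,3) @ cyc 3
hop 1: (4,3) @ cyc 8  [E]
hop 2: (5,3) @ cyc 13  [E]
hop 3: (6,3) @ cyc 18  [E]
hop 4: (6,4) @ cyc 23  [N]
hop 5: (6,5) @ cyc 28  [N]
hop 6: (6,6) @ cyc 33  [N]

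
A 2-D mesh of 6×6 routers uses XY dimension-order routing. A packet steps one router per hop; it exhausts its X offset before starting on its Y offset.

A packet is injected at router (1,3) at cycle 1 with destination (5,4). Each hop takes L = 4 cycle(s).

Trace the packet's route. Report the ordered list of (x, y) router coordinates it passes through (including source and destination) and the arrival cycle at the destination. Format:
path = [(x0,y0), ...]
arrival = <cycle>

path = [(1,3), (2,3), (3,3), (4,3), (5,3), (5,4)]
arrival = 21

hop 0: (1,3) @ cyc 1
hop 1: (2,3) @ cyc 5  [E]
hop 2: (3,3) @ cyc 9  [E]
hop 3: (4,3) @ cyc 13  [E]
hop 4: (5,3) @ cyc 17  [E]
hop 5: (5,4) @ cyc 21  [N]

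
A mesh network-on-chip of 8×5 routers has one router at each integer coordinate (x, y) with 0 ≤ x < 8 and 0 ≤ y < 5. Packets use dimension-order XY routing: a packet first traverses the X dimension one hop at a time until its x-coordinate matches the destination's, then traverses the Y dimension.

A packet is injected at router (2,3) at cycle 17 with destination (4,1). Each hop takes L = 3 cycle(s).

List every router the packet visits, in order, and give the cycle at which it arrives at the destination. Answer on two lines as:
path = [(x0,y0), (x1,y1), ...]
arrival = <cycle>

path = [(2,3), (3,3), (4,3), (4,2), (4,1)]
arrival = 29

hop 0: (2,3) @ cyc 17
hop 1: (3,3) @ cyc 20  [E]
hop 2: (4,3) @ cyc 23  [E]
hop 3: (4,2) @ cyc 26  [S]
hop 4: (4,1) @ cyc 29  [S]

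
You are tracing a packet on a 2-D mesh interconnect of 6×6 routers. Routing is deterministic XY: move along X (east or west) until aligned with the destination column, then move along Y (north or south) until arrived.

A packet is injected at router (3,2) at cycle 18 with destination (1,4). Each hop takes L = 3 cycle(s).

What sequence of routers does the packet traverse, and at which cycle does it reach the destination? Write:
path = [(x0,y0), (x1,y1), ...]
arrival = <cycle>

path = [(3,2), (2,2), (1,2), (1,3), (1,4)]
arrival = 30

hop 0: (3,2) @ cyc 18
hop 1: (2,2) @ cyc 21  [W]
hop 2: (1,2) @ cyc 24  [W]
hop 3: (1,3) @ cyc 27  [N]
hop 4: (1,4) @ cyc 30  [N]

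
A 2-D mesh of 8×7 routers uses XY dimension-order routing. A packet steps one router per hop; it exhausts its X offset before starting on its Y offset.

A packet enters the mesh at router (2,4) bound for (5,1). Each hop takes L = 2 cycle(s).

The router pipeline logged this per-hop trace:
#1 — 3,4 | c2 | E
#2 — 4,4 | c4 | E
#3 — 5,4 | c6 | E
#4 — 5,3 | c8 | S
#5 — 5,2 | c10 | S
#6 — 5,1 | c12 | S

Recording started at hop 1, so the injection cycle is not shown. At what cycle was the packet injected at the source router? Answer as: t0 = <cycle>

t0 = 0

cyc[1] = 2 and cyc[k] = t0 + k·L for every k.
Subtract one hop: t0 = 2 − 2 = 0.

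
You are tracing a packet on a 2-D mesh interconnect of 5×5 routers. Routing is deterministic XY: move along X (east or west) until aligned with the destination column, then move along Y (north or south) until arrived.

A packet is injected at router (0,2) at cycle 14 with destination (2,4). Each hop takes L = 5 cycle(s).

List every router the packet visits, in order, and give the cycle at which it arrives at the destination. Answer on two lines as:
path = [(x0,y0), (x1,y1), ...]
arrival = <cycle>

  0. router=(0,2) cycle=14 (inject)
  1. router=(1,2) cycle=19 dir=E
  2. router=(2,2) cycle=24 dir=E
  3. router=(2,3) cycle=29 dir=N
  4. router=(2,4) cycle=34 dir=N

path = [(0,2), (1,2), (2,2), (2,3), (2,4)]
arrival = 34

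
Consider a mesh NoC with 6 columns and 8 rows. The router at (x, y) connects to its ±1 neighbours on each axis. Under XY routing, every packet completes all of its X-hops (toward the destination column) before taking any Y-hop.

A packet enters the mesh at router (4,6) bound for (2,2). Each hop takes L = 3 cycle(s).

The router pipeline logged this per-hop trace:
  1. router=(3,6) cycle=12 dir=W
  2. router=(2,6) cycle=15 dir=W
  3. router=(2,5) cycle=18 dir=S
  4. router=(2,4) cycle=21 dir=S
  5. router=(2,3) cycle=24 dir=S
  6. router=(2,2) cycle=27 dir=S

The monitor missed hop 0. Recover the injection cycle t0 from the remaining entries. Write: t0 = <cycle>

t0 = 9

At hop 1 the cycle is 12; in general cyc_k = t0 + kL.
Subtract one hop: t0 = 12 − 3 = 9.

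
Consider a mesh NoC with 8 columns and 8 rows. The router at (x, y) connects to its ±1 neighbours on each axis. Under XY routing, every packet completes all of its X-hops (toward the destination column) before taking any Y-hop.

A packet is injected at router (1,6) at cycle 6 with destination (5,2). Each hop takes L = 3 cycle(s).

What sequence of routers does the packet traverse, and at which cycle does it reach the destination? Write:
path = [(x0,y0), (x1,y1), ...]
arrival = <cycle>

t=6: at (1,6)
t=9: at (2,6) after E
t=12: at (3,6) after E
t=15: at (4,6) after E
t=18: at (5,6) after E
t=21: at (5,5) after S
t=24: at (5,4) after S
t=27: at (5,3) after S
t=30: at (5,2) after S

path = [(1,6), (2,6), (3,6), (4,6), (5,6), (5,5), (5,4), (5,3), (5,2)]
arrival = 30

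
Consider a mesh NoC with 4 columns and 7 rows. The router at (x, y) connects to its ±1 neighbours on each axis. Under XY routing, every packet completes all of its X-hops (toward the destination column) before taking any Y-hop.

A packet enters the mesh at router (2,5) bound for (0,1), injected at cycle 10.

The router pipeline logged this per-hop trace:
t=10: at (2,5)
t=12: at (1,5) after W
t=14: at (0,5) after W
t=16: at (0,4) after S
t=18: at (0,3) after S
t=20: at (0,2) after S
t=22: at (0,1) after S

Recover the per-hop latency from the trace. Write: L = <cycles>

From hop 0 (10) to hop 1 (12): +2 cycles.
That increment is L by definition: L = 2.

L = 2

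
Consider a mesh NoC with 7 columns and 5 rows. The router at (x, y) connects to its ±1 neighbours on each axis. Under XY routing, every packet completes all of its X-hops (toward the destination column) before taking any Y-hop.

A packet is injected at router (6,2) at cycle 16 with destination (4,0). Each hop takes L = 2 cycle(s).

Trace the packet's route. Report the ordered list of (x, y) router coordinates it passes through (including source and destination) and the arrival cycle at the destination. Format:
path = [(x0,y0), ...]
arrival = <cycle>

path = [(6,2), (5,2), (4,2), (4,1), (4,0)]
arrival = 24

src (6,2)  cyc=16
W→(5,2)  cyc=18
W→(4,2)  cyc=20
S→(4,1)  cyc=22
S→(4,0)  cyc=24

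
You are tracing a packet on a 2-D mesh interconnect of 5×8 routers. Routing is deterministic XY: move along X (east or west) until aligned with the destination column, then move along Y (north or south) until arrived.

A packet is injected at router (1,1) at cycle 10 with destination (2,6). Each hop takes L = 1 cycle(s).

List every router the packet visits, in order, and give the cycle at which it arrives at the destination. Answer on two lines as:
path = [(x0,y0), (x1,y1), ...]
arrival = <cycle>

  0. router=(1,1) cycle=10 (inject)
  1. router=(2,1) cycle=11 dir=E
  2. router=(2,2) cycle=12 dir=N
  3. router=(2,3) cycle=13 dir=N
  4. router=(2,4) cycle=14 dir=N
  5. router=(2,5) cycle=15 dir=N
  6. router=(2,6) cycle=16 dir=N

path = [(1,1), (2,1), (2,2), (2,3), (2,4), (2,5), (2,6)]
arrival = 16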